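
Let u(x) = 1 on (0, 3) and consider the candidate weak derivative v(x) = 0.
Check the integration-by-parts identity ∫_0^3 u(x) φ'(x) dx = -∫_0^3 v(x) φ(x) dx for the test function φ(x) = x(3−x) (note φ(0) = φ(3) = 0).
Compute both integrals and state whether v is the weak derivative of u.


LHS = 0, RHS = 0. Yes, v = u' weakly.

u(x) = 1, classical derivative u'(x) = 0.
φ(x) = x(3−x), so φ'(x) = 3 - 2*x.
Note φ(0) = φ(3) = 0, so the boundary term u·φ vanishes.
LHS = ∫_0^3 u(x) φ'(x) dx = ∫_0^3 (3 - 2*x) dx. Term by term:
  ∫_0^3 -2*x dx = -9;  ∫_0^3 3 dx = 9.
Sum: -9 + 9 = 0.
So LHS = 0.
∫_0^3 v(x) φ(x) dx = ∫_0^3 (0) dx. Term by term:
  ∫_0^3 0 dx = 0.
So RHS = -∫_0^3 v(x) φ(x) dx = 0.
LHS = RHS, so the identity holds for this test φ.
Moreover u is smooth here and v(x) = u'(x) = 0 pointwise, so the identity holds for every test function. Hence v is the weak derivative of u.


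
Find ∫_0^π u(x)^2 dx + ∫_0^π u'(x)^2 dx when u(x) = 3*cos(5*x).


||u||_{H^1(0,π)}^2 = 117*π

u'(x) = -15*sin(5*x).
Expand u² and (u')² and integrate term by term on (0, π), using: for integers n ≥ 1, ∫_0^π sin²(nx) dx = ∫_0^π cos²(nx) dx = π/2; for n ≠ n', ∫_0^π sin(nx)sin(n'x) dx = ∫_0^π cos(nx)cos(n'x) dx = 0; and by product-to-sum, ∫_0^π sin(nx)cos(n'x) dx = ½∫_0^π [sin((n+n')x) + sin((n−n')x)] dx, which is 0 when n+n' is even and 2n/(n²−n'²) when n+n' is odd (it need not vanish on (0, π)).
  u² squared terms: (3)²·∫cos(5x)² dx = 9·π/2 = 9*π/2.
  So ∫_0^π u² dx = 9*π/2.
  (u')² squared terms: (-15)²·∫sin(5x)² dx = 225·π/2 = 225*π/2.
  So ∫_0^π (u')² dx = 225*π/2.
||u||_{H^1}^2 = (9*π/2) + (225*π/2) = 117*π.


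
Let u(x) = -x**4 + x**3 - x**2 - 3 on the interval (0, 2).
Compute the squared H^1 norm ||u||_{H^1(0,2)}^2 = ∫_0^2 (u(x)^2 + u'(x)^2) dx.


||u||_{H^1}^2 = 75742/315

The H^1 norm (squared) on an interval (0, L) is
  ||u||_{H^1}^2 = ∫_0^L u(x)^2 dx + ∫_0^L u'(x)^2 dx.
Compute u'(x) = -4*x**3 + 3*x**2 - 2*x.
Then u(x)^2 = x**8 - 2*x**7 + 3*x**6 - 2*x**5 + 7*x**4 - 6*x**3 + 6*x**2 + 9 and u'(x)^2 = 16*x**6 - 24*x**5 + 25*x**4 - 12*x**3 + 4*x**2.
Integrate each monomial from 0 to 2 using ∫_0^2 c·x^n dx = c·2^(n+1)/(n+1):
  ∫_0^2 u(x)^2 dx = ∫_0^2 (x^8 - 2*x^7 + 3*x^6 - 2*x^5 + 7*x^4 - 6*x^3 + 6*x^2 + 9) dx. Term by term:
    ∫_0^2 x^8 dx = 512/9;  ∫_0^2 -2*x^7 dx = -64;  ∫_0^2 3*x^6 dx = 384/7;
    ∫_0^2 -2*x^5 dx = -64/3;  ∫_0^2 7*x^4 dx = 224/5;  ∫_0^2 -6*x^3 dx = -24;
    ∫_0^2 6*x^2 dx = 16;  ∫_0^2 9 dx = 18.
  Sum: 512/9 − 64 + 384/7 − 64/3 + 224/5 − 24 + 16 + 18 = 25582/315.
  ∫_0^2 u'(x)^2 dx = ∫_0^2 (16*x^6 - 24*x^5 + 25*x^4 - 12*x^3 + 4*x^2) dx. Term by term:
    ∫_0^2 16*x^6 dx = 2048/7;  ∫_0^2 -24*x^5 dx = -256;  ∫_0^2 25*x^4 dx = 160;
    ∫_0^2 -12*x^3 dx = -48;  ∫_0^2 4*x^2 dx = 32/3.
  Sum: 2048/7 − 256 + 160 − 48 + 32/3 = 3344/21.
Adding: ||u||_{H^1}^2 = 25582/315 + 3344/21 = 75742/315.


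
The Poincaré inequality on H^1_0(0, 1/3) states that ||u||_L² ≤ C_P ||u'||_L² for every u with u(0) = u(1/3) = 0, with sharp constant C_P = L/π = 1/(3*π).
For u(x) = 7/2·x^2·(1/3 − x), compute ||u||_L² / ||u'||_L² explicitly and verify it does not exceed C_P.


||u||_L² / ||u'||_L² = sqrt(14)/42 < C_P = 1/(3*π).

u(x) = 7/2·x^2·(1/3 − x), so u'(x) = 7*x*(2 - 9*x)/6.
u(x) = 7/2·x^2·(1/3 − x) vanishes at x = 0 and x = 1/3, so u ∈ H^1_0(0, 1/3). Differentiate via the product rule and integrate the resulting polynomials term by term.
  ∫_0^1/3 u² dx = ∫_0^1/3 (49*x^6/4 - 49*x^5/6 + 49*x^4/36) dx. Term by term:
    ∫_0^1/3 49*x^6/4 dx = 7/8748;  ∫_0^1/3 -49*x^5/6 dx = -49/26244;  ∫_0^1/3 49*x^4/36 dx = 49/43740.
  Sum: 7/8748 − 49/26244 + 49/43740 = 7/131220.
  ∫_0^1/3 (u')² dx = ∫_0^1/3 (441*x^4/4 - 49*x^3 + 49*x^2/9) dx. Term by term:
    ∫_0^1/3 441*x^4/4 dx = 49/540;  ∫_0^1/3 -49*x^3 dx = -49/324;  ∫_0^1/3 49*x^2/9 dx = 49/729.
  Sum: 49/540 − 49/324 + 49/729 = 49/7290.
∫_0^1/3 u² dx = 7/131220, so ||u||_L² = sqrt(35)/810.
∫_0^1/3 (u')² dx = 49/7290, so ||u'||_L² = 7*sqrt(10)/270.
Ratio ||u||_L² / ||u'||_L² = sqrt(14)/42.
Sharp Poincaré constant on H^1_0(0, 1/3) is C_P = L/π = 1/(3*π), achieved by sin(3*π·x).
A polynomial bump cannot attain the sharp Poincaré constant (only the first sine eigenfunction does), so the ratio is strictly less than C_P, consistent with ||u||_L² ≤ C_P ||u'||_L².


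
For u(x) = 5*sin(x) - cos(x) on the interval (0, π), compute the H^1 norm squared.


||u||_{H^1(0,π)}^2 = 26*π

u'(x) = sin(x) + 5*cos(x).
Expand u² and (u')² and integrate term by term on (0, π), using: for integers n ≥ 1, ∫_0^π sin²(nx) dx = ∫_0^π cos²(nx) dx = π/2; for n ≠ n', ∫_0^π sin(nx)sin(n'x) dx = ∫_0^π cos(nx)cos(n'x) dx = 0; and by product-to-sum, ∫_0^π sin(nx)cos(n'x) dx = ½∫_0^π [sin((n+n')x) + sin((n−n')x)] dx, which is 0 when n+n' is even and 2n/(n²−n'²) when n+n' is odd (it need not vanish on (0, π)).
  u² squared terms: (-1)²·∫cos(x)² dx = 1·π/2 = π/2;  (5)²·∫sin(x)² dx = 25·π/2 = 25*π/2.
  u² cross terms: 2·(-1)·(5)·∫cos(x)·sin(x) dx = -10·(0) = 0.
  So ∫_0^π u² dx = π/2 + 25*π/2 + 0 = 13*π.
  (u')² squared terms: (5)²·∫cos(x)² dx = 25·π/2 = 25*π/2;  (1)²·∫sin(x)² dx = 1·π/2 = π/2.
  (u')² cross terms: 2·(5)·(1)·∫cos(x)·sin(x) dx = 10·(0) = 0.
  So ∫_0^π (u')² dx = 25*π/2 + π/2 + 0 = 13*π.
||u||_{H^1}^2 = (13*π) + (13*π) = 26*π.


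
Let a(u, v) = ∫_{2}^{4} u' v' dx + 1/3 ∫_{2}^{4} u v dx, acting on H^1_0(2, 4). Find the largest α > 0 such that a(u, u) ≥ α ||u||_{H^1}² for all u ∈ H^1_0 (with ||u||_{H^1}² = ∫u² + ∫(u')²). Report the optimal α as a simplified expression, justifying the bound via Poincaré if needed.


α = (4/3 + π^2)/(4 + π^2)

Coercivity of a(·,·) on H^1_0(2, 4) means a(u, u) ≥ α ||u||_{H^1}² for every u ∈ H^1_0.
The interval has length L = 2, and Poincaré/coercivity depend only on L. Here a(u, u) = ∫(u')² + (1/3)·∫u².
Here 0 < c = 1/3 < 1. The condition a(u,u) ≥ α||u||_{H^1}² reads (1−α)∫(u')² ≥ (α−c)∫u². Any admissible α is ≤ 1 (rapidly oscillating u have ∫u²/∫(u')² → 0), and α = 1 would force 0 ≥ (1−c)∫u², impossible since c < 1; so 1−α > 0. By the sharp Poincaré inequality on H^1_0 of an interval of length L, ∫(u')² ≥ (π/L)²∫u² with equality for the first sine mode sin(π(x−x₀)/L) (x₀ the left endpoint), so the inequality holds for all u iff (1−α)(π/L)² ≥ α − c, i.e. α ≤ ((π/L)² + c)/((π/L)² + 1) = (1 + c(L/π)²)/(1 + (L/π)²). With (π/L)² = π^2/4 and c = 1/3, the largest admissible constant is α = ((π/L)² + c)/((π/L)² + 1).
Simplifying, α = (4/3 + π^2)/(4 + π^2).


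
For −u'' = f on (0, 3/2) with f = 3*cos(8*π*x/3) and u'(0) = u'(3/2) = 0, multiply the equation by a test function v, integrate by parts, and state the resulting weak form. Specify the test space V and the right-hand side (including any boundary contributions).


V = H^1(0, 3/2) (no boundary constraint on v; u is determined up to an additive constant); weak form: ∫_0^3/2 u'v' dx = ∫_0^3/2 (3*cos(8*π*x/3)) v dx for all v ∈ V.

Multiply both sides by a test function v and integrate from 0 to 3/2:
  ∫_0^3/2 −u''(x) v(x) dx = ∫_0^3/2 f(x) v(x) dx.
Integrate the LHS by parts once:
  ∫_0^3/2 −u'' v dx = −[u'(x) v(x)]_0^3/2 + ∫_0^3/2 u'(x) v'(x) dx.
Thus ∫_0^3/2 u'(x) v'(x) dx = ∫_0^3/2 f(x) v(x) dx + [u'(x) v(x)]_0^3/2.
Choose V so that boundary terms are either known or forced to vanish.
u has homogeneous Neumann: u'(0) = u'(3/2) = 0. So [u' v]_0^3/2 = 0·v(3/2) − 0·v(0) = 0 for any v; take V = H^1(0, 3/2).
Weak formulation: find u (satisfying any essential BC) such that ∫_0^3/2 u'(x) v'(x) dx = ∫_0^3/2 f v dx for all v ∈ V (homogeneous Neumann, so boundary terms vanish).
Substituting f(x) = 3*cos(8*π*x/3), the right-hand side is ∫_0^3/2 (3*cos(8*π*x/3)) v dx.
Compatibility check (pure Neumann): taking v ≡ 1 ∈ V gives 0 = ∫_0^3/2 f dx + (0) − (0), i.e. ∫_0^3/2 f dx must equal u'(0) − u'(3/2) = 0. Indeed ∫_0^3/2 (3*cos(8*π*x/3)) dx = 0, so the data are compatible. The solution is then unique only up to an additive constant (fix it e.g. by requiring ∫_0^3/2 u dx = 0).


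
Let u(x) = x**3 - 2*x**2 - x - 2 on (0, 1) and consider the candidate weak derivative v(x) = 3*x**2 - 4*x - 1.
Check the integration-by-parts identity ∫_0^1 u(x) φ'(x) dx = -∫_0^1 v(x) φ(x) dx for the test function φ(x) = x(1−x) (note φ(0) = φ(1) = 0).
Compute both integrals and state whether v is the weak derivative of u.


LHS = 7/20, RHS = 7/20. Yes, v = u' weakly.

u(x) = x**3 - 2*x**2 - x - 2, classical derivative u'(x) = 3*x**2 - 4*x - 1.
φ(x) = x(1−x), so φ'(x) = 1 - 2*x.
Note φ(0) = φ(1) = 0, so the boundary term u·φ vanishes.
LHS = ∫_0^1 u(x) φ'(x) dx = ∫_0^1 (-2*x^4 + 5*x^3 + 3*x - 2) dx. Term by term:
  ∫_0^1 -2*x^4 dx = -2/5;  ∫_0^1 5*x^3 dx = 5/4;  ∫_0^1 3*x dx = 3/2;
  ∫_0^1 -2 dx = -2.
Sum: -2/5 + 5/4 + 3/2 − 2 = 7/20.
So LHS = 7/20.
∫_0^1 v(x) φ(x) dx = ∫_0^1 (-3*x^4 + 7*x^3 - 3*x^2 - x) dx. Term by term:
  ∫_0^1 -3*x^4 dx = -3/5;  ∫_0^1 7*x^3 dx = 7/4;  ∫_0^1 -3*x^2 dx = -1;
  ∫_0^1 -x dx = -1/2.
Sum: -3/5 + 7/4 − 1 − 1/2 = -7/20.
So RHS = -∫_0^1 v(x) φ(x) dx = 7/20.
LHS = RHS, so the identity holds for this test φ.
Moreover u is smooth here and v(x) = u'(x) = 3*x**2 - 4*x - 1 pointwise, so the identity holds for every test function. Hence v is the weak derivative of u.


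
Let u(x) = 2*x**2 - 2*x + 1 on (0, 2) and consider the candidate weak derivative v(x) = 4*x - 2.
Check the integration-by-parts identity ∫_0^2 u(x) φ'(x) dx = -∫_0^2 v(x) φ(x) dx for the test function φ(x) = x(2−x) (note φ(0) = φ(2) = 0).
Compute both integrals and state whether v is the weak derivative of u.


LHS = -8/3, RHS = -8/3. Yes, v = u' weakly.

u(x) = 2*x**2 - 2*x + 1, classical derivative u'(x) = 4*x - 2.
φ(x) = x(2−x), so φ'(x) = 2 - 2*x.
Note φ(0) = φ(2) = 0, so the boundary term u·φ vanishes.
LHS = ∫_0^2 u(x) φ'(x) dx = ∫_0^2 (-4*x^3 + 8*x^2 - 6*x + 2) dx. Term by term:
  ∫_0^2 -4*x^3 dx = -16;  ∫_0^2 8*x^2 dx = 64/3;  ∫_0^2 -6*x dx = -12;
  ∫_0^2 2 dx = 4.
Sum: -16 + 64/3 − 12 + 4 = -8/3.
So LHS = -8/3.
∫_0^2 v(x) φ(x) dx = ∫_0^2 (-4*x^3 + 10*x^2 - 4*x) dx. Term by term:
  ∫_0^2 -4*x^3 dx = -16;  ∫_0^2 10*x^2 dx = 80/3;  ∫_0^2 -4*x dx = -8.
Sum: -16 + 80/3 − 8 = 8/3.
So RHS = -∫_0^2 v(x) φ(x) dx = -8/3.
LHS = RHS, so the identity holds for this test φ.
Moreover u is smooth here and v(x) = u'(x) = 4*x - 2 pointwise, so the identity holds for every test function. Hence v is the weak derivative of u.


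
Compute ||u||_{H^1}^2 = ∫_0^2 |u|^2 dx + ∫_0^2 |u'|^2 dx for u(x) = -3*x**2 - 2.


||u||_{H^1}^2 = 968/5

The H^1 norm (squared) on an interval (0, L) is
  ||u||_{H^1}^2 = ∫_0^L u(x)^2 dx + ∫_0^L u'(x)^2 dx.
Compute u'(x) = -6*x.
Then u(x)^2 = 9*x**4 + 12*x**2 + 4 and u'(x)^2 = 36*x**2.
Integrate each monomial from 0 to 2 using ∫_0^2 c·x^n dx = c·2^(n+1)/(n+1):
  ∫_0^2 u(x)^2 dx = ∫_0^2 (9*x^4 + 12*x^2 + 4) dx. Term by term:
    ∫_0^2 9*x^4 dx = 288/5;  ∫_0^2 12*x^2 dx = 32;  ∫_0^2 4 dx = 8.
  Sum: 288/5 + 32 + 8 = 488/5.
  ∫_0^2 u'(x)^2 dx = ∫_0^2 (36*x^2) dx. Term by term:
    ∫_0^2 36*x^2 dx = 96.
Adding: ||u||_{H^1}^2 = 488/5 + 96 = 968/5.


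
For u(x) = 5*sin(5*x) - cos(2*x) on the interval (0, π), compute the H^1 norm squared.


||u||_{H^1(0,π)}^2 = -500/21 + 655*π/2

u'(x) = 2*sin(2*x) + 25*cos(5*x).
Expand u² and (u')² and integrate term by term on (0, π), using: for integers n ≥ 1, ∫_0^π sin²(nx) dx = ∫_0^π cos²(nx) dx = π/2; for n ≠ n', ∫_0^π sin(nx)sin(n'x) dx = ∫_0^π cos(nx)cos(n'x) dx = 0; and by product-to-sum, ∫_0^π sin(nx)cos(n'x) dx = ½∫_0^π [sin((n+n')x) + sin((n−n')x)] dx, which is 0 when n+n' is even and 2n/(n²−n'²) when n+n' is odd (it need not vanish on (0, π)).
  u² squared terms: (-1)²·∫cos(2x)² dx = 1·π/2 = π/2;  (5)²·∫sin(5x)² dx = 25·π/2 = 25*π/2.
  u² cross terms: 2·(-1)·(5)·∫cos(2x)·sin(5x) dx = -10·(10/21) = -100/21.
  So ∫_0^π u² dx = π/2 + 25*π/2 − 100/21 = -100/21 + 13*π.
  (u')² squared terms: (2)²·∫sin(2x)² dx = 4·π/2 = 2*π;  (25)²·∫cos(5x)² dx = 625·π/2 = 625*π/2.
  (u')² cross terms: 2·(2)·(25)·∫sin(2x)·cos(5x) dx = 100·(-4/21) = -400/21.
  So ∫_0^π (u')² dx = 2*π + 625*π/2 − 400/21 = -400/21 + 629*π/2.
||u||_{H^1}^2 = (-100/21 + 13*π) + (-400/21 + 629*π/2) = -500/21 + 655*π/2.


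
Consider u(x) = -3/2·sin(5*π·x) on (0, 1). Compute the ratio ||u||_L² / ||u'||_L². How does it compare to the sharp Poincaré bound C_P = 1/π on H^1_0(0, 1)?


||u||_L² / ||u'||_L² = 1/(5*π) < C_P = 1/π.

u(x) = -3/2·sin(5*π·x), so u'(x) = -15*π*cos(5*π*x)/2.
Writing u(x) = A·sin(kπx/L) with A = -3/2 and k = 5, use ∫_0^L sin²(kπx/L) dx = L/2 and ∫_0^L cos²(kπx/L) dx = L/2.
u² = 9/4·sin²(5*π·x) and (u')² = 225*π^2/4·cos²(5*π·x), and each of sin², cos² integrates to L/2 = 1/2 over (0, 1).
∫_0^1 u² dx = 9/8, so ||u||_L² = 3*sqrt(2)/4.
∫_0^1 (u')² dx = 225*π^2/8, so ||u'||_L² = 15*sqrt(2)*π/4.
Ratio ||u||_L² / ||u'||_L² = 1/(5*π).
Sharp Poincaré constant on H^1_0(0, 1) is C_P = L/π = 1/π, achieved by sin(π·x).
This is the k = 5 harmonic; the ratio L/(kπ) is strictly less than C_P = L/π, consistent with the sharp inequality ||u||_L² ≤ C_P ||u'||_L².


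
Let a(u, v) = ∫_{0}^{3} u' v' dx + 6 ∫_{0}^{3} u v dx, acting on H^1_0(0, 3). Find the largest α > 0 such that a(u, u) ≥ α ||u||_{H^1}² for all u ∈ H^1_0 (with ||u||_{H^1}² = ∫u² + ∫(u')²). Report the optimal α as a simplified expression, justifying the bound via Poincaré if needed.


α = 1

Coercivity of a(·,·) on H^1_0(0, 3) means a(u, u) ≥ α ||u||_{H^1}² for every u ∈ H^1_0.
The interval has length L = 3, and Poincaré/coercivity depend only on L. Here a(u, u) = ∫(u')² + (6)·∫u².
Here c = 6 ≥ 1, so a(u,u) = ∫(u')² + c∫u² ≥ ∫(u')² + ∫u² = ||u||_{H^1}², i.e. α = 1 works. No larger α is possible: a(u,u) ≥ α||u||_{H^1}² means (1−α)∫(u')² ≥ (α−c)∫u², and for the modes u_n = sin(nπ(x−x₀)/L) (x₀ the left endpoint) one has ∫u_n²/∫(u_n')² = (L/(nπ))² → 0, so a(u_n,u_n)/||u_n||_{H^1}² → 1. Hence the optimal constant is α = 1.
Therefore α = 1.


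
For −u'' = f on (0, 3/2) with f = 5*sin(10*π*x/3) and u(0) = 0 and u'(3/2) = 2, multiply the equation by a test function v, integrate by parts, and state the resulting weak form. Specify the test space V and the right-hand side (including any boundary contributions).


V = {v ∈ H^1(0, 3/2) : v(0) = 0} (test functions vanish at x = 0 where u is specified); weak form: ∫_0^3/2 u'v' dx = ∫_0^3/2 (5*sin(10*π*x/3)) v dx + 2·v(3/2) for all v ∈ V.

Multiply both sides by a test function v and integrate from 0 to 3/2:
  ∫_0^3/2 −u''(x) v(x) dx = ∫_0^3/2 f(x) v(x) dx.
Integrate the LHS by parts once:
  ∫_0^3/2 −u'' v dx = −[u'(x) v(x)]_0^3/2 + ∫_0^3/2 u'(x) v'(x) dx.
Thus ∫_0^3/2 u'(x) v'(x) dx = ∫_0^3/2 f(x) v(x) dx + [u'(x) v(x)]_0^3/2.
Choose V so that boundary terms are either known or forced to vanish.
Mixed BC: u(0) = 0 (Dirichlet) and u'(3/2) = 2 (Neumann). Define V = {v ∈ H^1(0, 3/2) : v(0) = 0}. Then [u' v]_0^3/2 = u'(3/2)·v(3/2) − u'(0)·0 = 2·v(3/2).
Weak formulation: find u (satisfying any essential BC) such that ∫_0^3/2 u'(x) v'(x) dx = ∫_0^3/2 f v dx + 2·v(3/2) for all v ∈ V (Dirichlet at 0 absorbed into V; Neumann datum at x = 3/2 contributes the boundary term).
Substituting f(x) = 5*sin(10*π*x/3), the right-hand side is ∫_0^3/2 (5*sin(10*π*x/3)) v dx + 2·v(3/2).


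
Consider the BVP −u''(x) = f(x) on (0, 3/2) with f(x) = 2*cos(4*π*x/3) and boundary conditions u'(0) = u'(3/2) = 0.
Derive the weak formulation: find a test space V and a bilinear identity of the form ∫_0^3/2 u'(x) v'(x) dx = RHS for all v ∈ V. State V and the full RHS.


V = H^1(0, 3/2) (no boundary constraint on v; u is determined up to an additive constant); weak form: ∫_0^3/2 u'v' dx = ∫_0^3/2 (2*cos(4*π*x/3)) v dx for all v ∈ V.

Multiply both sides by a test function v and integrate from 0 to 3/2:
  ∫_0^3/2 −u''(x) v(x) dx = ∫_0^3/2 f(x) v(x) dx.
Integrate the LHS by parts once:
  ∫_0^3/2 −u'' v dx = −[u'(x) v(x)]_0^3/2 + ∫_0^3/2 u'(x) v'(x) dx.
Thus ∫_0^3/2 u'(x) v'(x) dx = ∫_0^3/2 f(x) v(x) dx + [u'(x) v(x)]_0^3/2.
Choose V so that boundary terms are either known or forced to vanish.
u has homogeneous Neumann: u'(0) = u'(3/2) = 0. So [u' v]_0^3/2 = 0·v(3/2) − 0·v(0) = 0 for any v; take V = H^1(0, 3/2).
Weak formulation: find u (satisfying any essential BC) such that ∫_0^3/2 u'(x) v'(x) dx = ∫_0^3/2 f v dx for all v ∈ V (homogeneous Neumann, so boundary terms vanish).
Substituting f(x) = 2*cos(4*π*x/3), the right-hand side is ∫_0^3/2 (2*cos(4*π*x/3)) v dx.
Compatibility check (pure Neumann): taking v ≡ 1 ∈ V gives 0 = ∫_0^3/2 f dx + (0) − (0), i.e. ∫_0^3/2 f dx must equal u'(0) − u'(3/2) = 0. Indeed ∫_0^3/2 (2*cos(4*π*x/3)) dx = 0, so the data are compatible. The solution is then unique only up to an additive constant (fix it e.g. by requiring ∫_0^3/2 u dx = 0).


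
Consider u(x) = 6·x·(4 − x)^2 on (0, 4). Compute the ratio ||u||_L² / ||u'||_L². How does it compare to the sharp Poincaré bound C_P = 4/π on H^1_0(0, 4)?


||u||_L² / ||u'||_L² = 2*sqrt(14)/7 < C_P = 4/π.

u(x) = 6·x·(4 − x)^2, so u'(x) = 6*(x - 4)*(3*x - 4).
u(x) = 6·x·(4 − x)^2 vanishes at x = 0 and x = 4, so u ∈ H^1_0(0, 4). Differentiate via the product rule and integrate the resulting polynomials term by term.
  ∫_0^4 u² dx = ∫_0^4 (36*x^6 - 576*x^5 + 3456*x^4 - 9216*x^3 + 9216*x^2) dx. Term by term:
    ∫_0^4 36*x^6 dx = 589824/7;  ∫_0^4 -576*x^5 dx = -393216;  ∫_0^4 3456*x^4 dx = 3538944/5;
    ∫_0^4 -9216*x^3 dx = -589824;  ∫_0^4 9216*x^2 dx = 196608.
  Sum: 589824/7 − 393216 + 3538944/5 − 589824 + 196608 = 196608/35.
  ∫_0^4 (u')² dx = ∫_0^4 (324*x^4 - 3456*x^3 + 12672*x^2 - 18432*x + 9216) dx. Term by term:
    ∫_0^4 324*x^4 dx = 331776/5;  ∫_0^4 -3456*x^3 dx = -221184;  ∫_0^4 12672*x^2 dx = 270336;
    ∫_0^4 -18432*x dx = -147456;  ∫_0^4 9216 dx = 36864.
  Sum: 331776/5 − 221184 + 270336 − 147456 + 36864 = 24576/5.
∫_0^4 u² dx = 196608/35, so ||u||_L² = 256*sqrt(105)/35.
∫_0^4 (u')² dx = 24576/5, so ||u'||_L² = 64*sqrt(30)/5.
Ratio ||u||_L² / ||u'||_L² = 2*sqrt(14)/7.
Sharp Poincaré constant on H^1_0(0, 4) is C_P = L/π = 4/π, achieved by sin(π/4·x).
A polynomial bump cannot attain the sharp Poincaré constant (only the first sine eigenfunction does), so the ratio is strictly less than C_P, consistent with ||u||_L² ≤ C_P ||u'||_L².


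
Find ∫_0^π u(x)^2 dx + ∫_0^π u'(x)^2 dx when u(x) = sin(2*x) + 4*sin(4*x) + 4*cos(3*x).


||u||_{H^1(0,π)}^2 = 2112/7 + 437*π/2

u'(x) = -12*sin(3*x) + 2*cos(2*x) + 16*cos(4*x).
Expand u² and (u')² and integrate term by term on (0, π), using: for integers n ≥ 1, ∫_0^π sin²(nx) dx = ∫_0^π cos²(nx) dx = π/2; for n ≠ n', ∫_0^π sin(nx)sin(n'x) dx = ∫_0^π cos(nx)cos(n'x) dx = 0; and by product-to-sum, ∫_0^π sin(nx)cos(n'x) dx = ½∫_0^π [sin((n+n')x) + sin((n−n')x)] dx, which is 0 when n+n' is even and 2n/(n²−n'²) when n+n' is odd (it need not vanish on (0, π)).
  u² squared terms: (4)²·∫cos(3x)² dx = 16·π/2 = 8*π;  (4)²·∫sin(4x)² dx = 16·π/2 = 8*π;  (1)²·∫sin(2x)² dx = 1·π/2 = π/2.
  u² cross terms: 2·(4)·(4)·∫cos(3x)·sin(4x) dx = 32·(8/7) = 256/7;  2·(4)·(1)·∫cos(3x)·sin(2x) dx = 8·(-4/5) = -32/5;  2·(4)·(1)·∫sin(4x)·sin(2x) dx = 8·(0) = 0.
  So ∫_0^π u² dx = 8*π + 8*π + π/2 + 256/7 − 32/5 + 0 = 1056/35 + 33*π/2.
  (u')² squared terms: (-12)²·∫sin(3x)² dx = 144·π/2 = 72*π;  (2)²·∫cos(2x)² dx = 4·π/2 = 2*π;  (16)²·∫cos(4x)² dx = 256·π/2 = 128*π.
  (u')² cross terms: 2·(-12)·(2)·∫sin(3x)·cos(2x) dx = -48·(6/5) = -288/5;  2·(-12)·(16)·∫sin(3x)·cos(4x) dx = -384·(-6/7) = 2304/7;  2·(2)·(16)·∫cos(2x)·cos(4x) dx = 64·(0) = 0.
  So ∫_0^π (u')² dx = 72*π + 2*π + 128*π − 288/5 + 2304/7 + 0 = 9504/35 + 202*π.
||u||_{H^1}^2 = (1056/35 + 33*π/2) + (9504/35 + 202*π) = 2112/7 + 437*π/2.


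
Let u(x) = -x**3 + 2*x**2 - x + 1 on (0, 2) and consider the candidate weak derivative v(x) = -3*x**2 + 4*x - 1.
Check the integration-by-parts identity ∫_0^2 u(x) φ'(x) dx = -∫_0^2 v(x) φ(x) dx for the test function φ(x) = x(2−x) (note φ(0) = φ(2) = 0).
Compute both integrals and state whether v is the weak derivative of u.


LHS = 4/5, RHS = 4/5. Yes, v = u' weakly.

u(x) = -x**3 + 2*x**2 - x + 1, classical derivative u'(x) = -3*x**2 + 4*x - 1.
φ(x) = x(2−x), so φ'(x) = 2 - 2*x.
Note φ(0) = φ(2) = 0, so the boundary term u·φ vanishes.
LHS = ∫_0^2 u(x) φ'(x) dx = ∫_0^2 (2*x^4 - 6*x^3 + 6*x^2 - 4*x + 2) dx. Term by term:
  ∫_0^2 2*x^4 dx = 64/5;  ∫_0^2 -6*x^3 dx = -24;  ∫_0^2 6*x^2 dx = 16;
  ∫_0^2 -4*x dx = -8;  ∫_0^2 2 dx = 4.
Sum: 64/5 − 24 + 16 − 8 + 4 = 4/5.
So LHS = 4/5.
∫_0^2 v(x) φ(x) dx = ∫_0^2 (3*x^4 - 10*x^3 + 9*x^2 - 2*x) dx. Term by term:
  ∫_0^2 3*x^4 dx = 96/5;  ∫_0^2 -10*x^3 dx = -40;  ∫_0^2 9*x^2 dx = 24;
  ∫_0^2 -2*x dx = -4.
Sum: 96/5 − 40 + 24 − 4 = -4/5.
So RHS = -∫_0^2 v(x) φ(x) dx = 4/5.
LHS = RHS, so the identity holds for this test φ.
Moreover u is smooth here and v(x) = u'(x) = -3*x**2 + 4*x - 1 pointwise, so the identity holds for every test function. Hence v is the weak derivative of u.


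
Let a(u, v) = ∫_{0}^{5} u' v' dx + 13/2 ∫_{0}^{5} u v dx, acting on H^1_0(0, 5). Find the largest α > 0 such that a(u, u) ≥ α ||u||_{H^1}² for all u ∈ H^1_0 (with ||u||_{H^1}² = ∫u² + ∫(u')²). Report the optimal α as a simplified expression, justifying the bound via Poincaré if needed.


α = 1

Coercivity of a(·,·) on H^1_0(0, 5) means a(u, u) ≥ α ||u||_{H^1}² for every u ∈ H^1_0.
The interval has length L = 5, and Poincaré/coercivity depend only on L. Here a(u, u) = ∫(u')² + (13/2)·∫u².
Here c = 13/2 ≥ 1, so a(u,u) = ∫(u')² + c∫u² ≥ ∫(u')² + ∫u² = ||u||_{H^1}², i.e. α = 1 works. No larger α is possible: a(u,u) ≥ α||u||_{H^1}² means (1−α)∫(u')² ≥ (α−c)∫u², and for the modes u_n = sin(nπ(x−x₀)/L) (x₀ the left endpoint) one has ∫u_n²/∫(u_n')² = (L/(nπ))² → 0, so a(u_n,u_n)/||u_n||_{H^1}² → 1. Hence the optimal constant is α = 1.
Therefore α = 1.


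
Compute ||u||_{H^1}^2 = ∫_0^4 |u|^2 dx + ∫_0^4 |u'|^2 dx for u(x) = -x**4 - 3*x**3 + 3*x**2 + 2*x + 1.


||u||_{H^1}^2 = 48989756/315

The H^1 norm (squared) on an interval (0, L) is
  ||u||_{H^1}^2 = ∫_0^L u(x)^2 dx + ∫_0^L u'(x)^2 dx.
Compute u'(x) = -4*x**3 - 9*x**2 + 6*x + 2.
Then u(x)^2 = x**8 + 6*x**7 + 3*x**6 - 22*x**5 - 5*x**4 + 6*x**3 + 10*x**2 + 4*x + 1 and u'(x)^2 = 16*x**6 + 72*x**5 + 33*x**4 - 124*x**3 + 24*x + 4.
Integrate each monomial from 0 to 4 using ∫_0^4 c·x^n dx = c·4^(n+1)/(n+1):
  ∫_0^4 u(x)^2 dx = ∫_0^4 (x^8 + 6*x^7 + 3*x^6 - 22*x^5 - 5*x^4 + 6*x^3 + 10*x^2 + 4*x + 1) dx. Term by term:
    ∫_0^4 x^8 dx = 262144/9;  ∫_0^4 6*x^7 dx = 49152;  ∫_0^4 3*x^6 dx = 49152/7;
    ∫_0^4 -22*x^5 dx = -45056/3;  ∫_0^4 -5*x^4 dx = -1024;  ∫_0^4 6*x^3 dx = 384;
    ∫_0^4 10*x^2 dx = 640/3;  ∫_0^4 4*x dx = 32;  ∫_0^4 1 dx = 4.
  Sum: 262144/9 + 49152 + 49152/7 − 45056/3 − 1024 + 384 + 640/3 + 32 + 4 = 4403164/63.
  ∫_0^4 u'(x)^2 dx = ∫_0^4 (16*x^6 + 72*x^5 + 33*x^4 - 124*x^3 + 24*x + 4) dx. Term by term:
    ∫_0^4 16*x^6 dx = 262144/7;  ∫_0^4 72*x^5 dx = 49152;  ∫_0^4 33*x^4 dx = 33792/5;
    ∫_0^4 -124*x^3 dx = -7936;  ∫_0^4 24*x dx = 192;  ∫_0^4 4 dx = 16.
  Sum: 262144/7 + 49152 + 33792/5 − 7936 + 192 + 16 = 2997104/35.
Adding: ||u||_{H^1}^2 = 4403164/63 + 2997104/35 = 48989756/315.


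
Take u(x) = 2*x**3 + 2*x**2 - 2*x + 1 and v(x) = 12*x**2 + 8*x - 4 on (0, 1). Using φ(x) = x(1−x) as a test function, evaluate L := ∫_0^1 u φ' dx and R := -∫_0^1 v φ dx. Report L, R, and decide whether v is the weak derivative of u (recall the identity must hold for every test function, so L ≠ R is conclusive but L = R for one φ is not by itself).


LHS = -3/10, RHS = -3/5. No, v is not the weak derivative of u.

u(x) = 2*x**3 + 2*x**2 - 2*x + 1, classical derivative u'(x) = 6*x**2 + 4*x - 2.
φ(x) = x(1−x), so φ'(x) = 1 - 2*x.
Note φ(0) = φ(1) = 0, so the boundary term u·φ vanishes.
LHS = ∫_0^1 u(x) φ'(x) dx = ∫_0^1 (-4*x^4 - 2*x^3 + 6*x^2 - 4*x + 1) dx. Term by term:
  ∫_0^1 -4*x^4 dx = -4/5;  ∫_0^1 -2*x^3 dx = -1/2;  ∫_0^1 6*x^2 dx = 2;
  ∫_0^1 -4*x dx = -2;  ∫_0^1 1 dx = 1.
Sum: -4/5 − 1/2 + 2 − 2 + 1 = -3/10.
So LHS = -3/10.
∫_0^1 v(x) φ(x) dx = ∫_0^1 (-12*x^4 + 4*x^3 + 12*x^2 - 4*x) dx. Term by term:
  ∫_0^1 -12*x^4 dx = -12/5;  ∫_0^1 4*x^3 dx = 1;  ∫_0^1 12*x^2 dx = 4;
  ∫_0^1 -4*x dx = -2.
Sum: -12/5 + 1 + 4 − 2 = 3/5.
So RHS = -∫_0^1 v(x) φ(x) dx = -3/5.
LHS − RHS = 3/10 ≠ 0, so the identity fails.
(For a valid weak derivative the identity must hold for EVERY test function, in particular this one. The failure shows v is NOT the weak derivative of u.)
Correct weak derivative would be u'(x) = 6*x**2 + 4*x - 2.


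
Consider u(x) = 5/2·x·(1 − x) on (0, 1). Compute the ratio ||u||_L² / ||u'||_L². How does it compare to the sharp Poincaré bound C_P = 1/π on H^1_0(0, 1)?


||u||_L² / ||u'||_L² = sqrt(10)/10 < C_P = 1/π.

u(x) = 5/2·x·(1 − x), so u'(x) = 5/2 - 5*x.
u(x) = 5/2·x·(1 − x) vanishes at x = 0 and x = 1, so u ∈ H^1_0(0, 1). Differentiate via the product rule and integrate the resulting polynomials term by term.
  ∫_0^1 u² dx = ∫_0^1 (25*x^4/4 - 25*x^3/2 + 25*x^2/4) dx. Term by term:
    ∫_0^1 25*x^4/4 dx = 5/4;  ∫_0^1 -25*x^3/2 dx = -25/8;  ∫_0^1 25*x^2/4 dx = 25/12.
  Sum: 5/4 − 25/8 + 25/12 = 5/24.
  ∫_0^1 (u')² dx = ∫_0^1 (25*x^2 - 25*x + 25/4) dx. Term by term:
    ∫_0^1 25*x^2 dx = 25/3;  ∫_0^1 -25*x dx = -25/2;  ∫_0^1 25/4 dx = 25/4.
  Sum: 25/3 − 25/2 + 25/4 = 25/12.
∫_0^1 u² dx = 5/24, so ||u||_L² = sqrt(30)/12.
∫_0^1 (u')² dx = 25/12, so ||u'||_L² = 5*sqrt(3)/6.
Ratio ||u||_L² / ||u'||_L² = sqrt(10)/10.
Sharp Poincaré constant on H^1_0(0, 1) is C_P = L/π = 1/π, achieved by sin(π·x).
A polynomial bump cannot attain the sharp Poincaré constant (only the first sine eigenfunction does), so the ratio is strictly less than C_P, consistent with ||u||_L² ≤ C_P ||u'||_L².


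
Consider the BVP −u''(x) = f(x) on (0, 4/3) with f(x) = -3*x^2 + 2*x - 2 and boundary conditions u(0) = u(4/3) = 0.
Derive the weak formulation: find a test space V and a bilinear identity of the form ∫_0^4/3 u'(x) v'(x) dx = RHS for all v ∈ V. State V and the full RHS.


V = H^1_0(0, 4/3) (so v(0) = v(4/3) = 0); weak form: ∫_0^4/3 u'v' dx = ∫_0^4/3 (-3*x^2 + 2*x - 2) v dx for all v ∈ V.

Multiply both sides by a test function v and integrate from 0 to 4/3:
  ∫_0^4/3 −u''(x) v(x) dx = ∫_0^4/3 f(x) v(x) dx.
Integrate the LHS by parts once:
  ∫_0^4/3 −u'' v dx = −[u'(x) v(x)]_0^4/3 + ∫_0^4/3 u'(x) v'(x) dx.
Thus ∫_0^4/3 u'(x) v'(x) dx = ∫_0^4/3 f(x) v(x) dx + [u'(x) v(x)]_0^4/3.
Choose V so that boundary terms are either known or forced to vanish.
u is Dirichlet: u(0) = u(4/3) = 0. Let V = H^1_0(0, 4/3); then v(0) = v(4/3) = 0, and [u' v]_0^4/3 = 0.
Weak formulation: find u (satisfying any essential BC) such that ∫_0^4/3 u'(x) v'(x) dx = ∫_0^4/3 f v dx for all v ∈ V.
Substituting f(x) = -3*x^2 + 2*x - 2, the right-hand side is ∫_0^4/3 (-3*x^2 + 2*x - 2) v dx.


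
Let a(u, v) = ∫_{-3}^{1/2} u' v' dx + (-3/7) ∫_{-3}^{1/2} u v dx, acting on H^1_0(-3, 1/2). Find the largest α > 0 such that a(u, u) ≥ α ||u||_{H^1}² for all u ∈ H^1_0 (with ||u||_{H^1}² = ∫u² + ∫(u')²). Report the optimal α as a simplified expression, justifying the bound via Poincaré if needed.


α = (-21 + 4*π^2)/(4*π^2 + 49)

Coercivity of a(·,·) on H^1_0(-3, 1/2) means a(u, u) ≥ α ||u||_{H^1}² for every u ∈ H^1_0.
The interval has length L = 7/2, and Poincaré/coercivity depend only on L. Here a(u, u) = ∫(u')² + (-3/7)·∫u².
Here c = -3/7 < 0 with |c| < (π/L)² = 4*π^2/49, so coercivity still holds. The condition a(u,u) ≥ α||u||_{H^1}² reads (1−α)∫(u')² ≥ (α−c)∫u². Any admissible α is ≤ 1 (rapidly oscillating u have ∫u²/∫(u')² → 0), and α = 1 would force 0 ≥ (1−c)∫u², impossible since c < 1; so 1−α > 0. By the sharp Poincaré inequality on H^1_0 of an interval of length L, ∫(u')² ≥ (π/L)²∫u² with equality for the first sine mode sin(π(x−x₀)/L) (x₀ the left endpoint), so the inequality holds for all u iff (1−α)(π/L)² ≥ α − c, i.e. α ≤ ((π/L)² + c)/((π/L)² + 1) = (1 + c(L/π)²)/(1 + (L/π)²). (Direct route, valid since c ≤ 0: Poincaré gives c∫u² ≥ c(L/π)²∫(u')², so a(u,u) ≥ (1 + c(L/π)²)∫(u')², while ||u||_{H^1}² ≤ (1 + (L/π)²)∫(u')²; dividing yields the same α.) With (π/L)² = 4*π^2/49 and c = -3/7, the largest admissible constant is α = ((π/L)² + c)/((π/L)² + 1).
Simplifying, α = (-21 + 4*π^2)/(4*π^2 + 49).


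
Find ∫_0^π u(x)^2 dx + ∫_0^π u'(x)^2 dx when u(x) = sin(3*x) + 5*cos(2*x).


||u||_{H^1(0,π)}^2 = 60 + 135*π/2

u'(x) = -10*sin(2*x) + 3*cos(3*x).
Expand u² and (u')² and integrate term by term on (0, π), using: for integers n ≥ 1, ∫_0^π sin²(nx) dx = ∫_0^π cos²(nx) dx = π/2; for n ≠ n', ∫_0^π sin(nx)sin(n'x) dx = ∫_0^π cos(nx)cos(n'x) dx = 0; and by product-to-sum, ∫_0^π sin(nx)cos(n'x) dx = ½∫_0^π [sin((n+n')x) + sin((n−n')x)] dx, which is 0 when n+n' is even and 2n/(n²−n'²) when n+n' is odd (it need not vanish on (0, π)).
  u² squared terms: (5)²·∫cos(2x)² dx = 25·π/2 = 25*π/2;  (1)²·∫sin(3x)² dx = 1·π/2 = π/2.
  u² cross terms: 2·(5)·(1)·∫cos(2x)·sin(3x) dx = 10·(6/5) = 12.
  So ∫_0^π u² dx = 25*π/2 + π/2 + 12 = 12 + 13*π.
  (u')² squared terms: (-10)²·∫sin(2x)² dx = 100·π/2 = 50*π;  (3)²·∫cos(3x)² dx = 9·π/2 = 9*π/2.
  (u')² cross terms: 2·(-10)·(3)·∫sin(2x)·cos(3x) dx = -60·(-4/5) = 48.
  So ∫_0^π (u')² dx = 50*π + 9*π/2 + 48 = 48 + 109*π/2.
||u||_{H^1}^2 = (12 + 13*π) + (48 + 109*π/2) = 60 + 135*π/2.


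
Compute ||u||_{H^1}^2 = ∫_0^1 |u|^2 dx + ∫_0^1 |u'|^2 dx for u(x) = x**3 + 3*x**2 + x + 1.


||u||_{H^1}^2 = 871/21

The H^1 norm (squared) on an interval (0, L) is
  ||u||_{H^1}^2 = ∫_0^L u(x)^2 dx + ∫_0^L u'(x)^2 dx.
Compute u'(x) = 3*x**2 + 6*x + 1.
Then u(x)^2 = x**6 + 6*x**5 + 11*x**4 + 8*x**3 + 7*x**2 + 2*x + 1 and u'(x)^2 = 9*x**4 + 36*x**3 + 42*x**2 + 12*x + 1.
Integrate each monomial from 0 to 1 using ∫_0^1 c·x^n dx = c·1^(n+1)/(n+1):
  ∫_0^1 u(x)^2 dx = ∫_0^1 (x^6 + 6*x^5 + 11*x^4 + 8*x^3 + 7*x^2 + 2*x + 1) dx. Term by term:
    ∫_0^1 x^6 dx = 1/7;  ∫_0^1 6*x^5 dx = 1;  ∫_0^1 11*x^4 dx = 11/5;
    ∫_0^1 8*x^3 dx = 2;  ∫_0^1 7*x^2 dx = 7/3;  ∫_0^1 2*x dx = 1;
    ∫_0^1 1 dx = 1.
  Sum: 1/7 + 1 + 11/5 + 2 + 7/3 + 1 + 1 = 1016/105.
  ∫_0^1 u'(x)^2 dx = ∫_0^1 (9*x^4 + 36*x^3 + 42*x^2 + 12*x + 1) dx. Term by term:
    ∫_0^1 9*x^4 dx = 9/5;  ∫_0^1 36*x^3 dx = 9;  ∫_0^1 42*x^2 dx = 14;
    ∫_0^1 12*x dx = 6;  ∫_0^1 1 dx = 1.
  Sum: 9/5 + 9 + 14 + 6 + 1 = 159/5.
Adding: ||u||_{H^1}^2 = 1016/105 + 159/5 = 871/21.


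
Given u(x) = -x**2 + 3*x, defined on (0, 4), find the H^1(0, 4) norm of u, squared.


||u||_{H^1}^2 = 572/15

The H^1 norm (squared) on an interval (0, L) is
  ||u||_{H^1}^2 = ∫_0^L u(x)^2 dx + ∫_0^L u'(x)^2 dx.
Compute u'(x) = 3 - 2*x.
Then u(x)^2 = x**4 - 6*x**3 + 9*x**2 and u'(x)^2 = 4*x**2 - 12*x + 9.
Integrate each monomial from 0 to 4 using ∫_0^4 c·x^n dx = c·4^(n+1)/(n+1):
  ∫_0^4 u(x)^2 dx = ∫_0^4 (x^4 - 6*x^3 + 9*x^2) dx. Term by term:
    ∫_0^4 x^4 dx = 1024/5;  ∫_0^4 -6*x^3 dx = -384;  ∫_0^4 9*x^2 dx = 192.
  Sum: 1024/5 − 384 + 192 = 64/5.
  ∫_0^4 u'(x)^2 dx = ∫_0^4 (4*x^2 - 12*x + 9) dx. Term by term:
    ∫_0^4 4*x^2 dx = 256/3;  ∫_0^4 -12*x dx = -96;  ∫_0^4 9 dx = 36.
  Sum: 256/3 − 96 + 36 = 76/3.
Adding: ||u||_{H^1}^2 = 64/5 + 76/3 = 572/15.


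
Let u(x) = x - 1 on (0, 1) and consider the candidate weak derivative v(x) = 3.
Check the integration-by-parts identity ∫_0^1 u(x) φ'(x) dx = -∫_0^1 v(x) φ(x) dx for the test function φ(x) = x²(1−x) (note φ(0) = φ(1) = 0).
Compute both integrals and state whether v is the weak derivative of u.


LHS = -1/12, RHS = -1/4. No, v is not the weak derivative of u.

u(x) = x - 1, classical derivative u'(x) = 1.
φ(x) = x²(1−x), so φ'(x) = x*(2 - 3*x).
Note φ(0) = φ(1) = 0, so the boundary term u·φ vanishes.
LHS = ∫_0^1 u(x) φ'(x) dx = ∫_0^1 (-3*x^3 + 5*x^2 - 2*x) dx. Term by term:
  ∫_0^1 -3*x^3 dx = -3/4;  ∫_0^1 5*x^2 dx = 5/3;  ∫_0^1 -2*x dx = -1.
Sum: -3/4 + 5/3 − 1 = -1/12.
So LHS = -1/12.
∫_0^1 v(x) φ(x) dx = ∫_0^1 (-3*x^3 + 3*x^2) dx. Term by term:
  ∫_0^1 -3*x^3 dx = -3/4;  ∫_0^1 3*x^2 dx = 1.
Sum: -3/4 + 1 = 1/4.
So RHS = -∫_0^1 v(x) φ(x) dx = -1/4.
LHS − RHS = 1/6 ≠ 0, so the identity fails.
(For a valid weak derivative the identity must hold for EVERY test function, in particular this one. The failure shows v is NOT the weak derivative of u.)
Correct weak derivative would be u'(x) = 1.


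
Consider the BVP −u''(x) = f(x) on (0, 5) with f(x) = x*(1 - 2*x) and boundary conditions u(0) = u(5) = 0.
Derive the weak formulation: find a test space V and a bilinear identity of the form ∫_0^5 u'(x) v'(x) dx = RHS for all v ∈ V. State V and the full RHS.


V = H^1_0(0, 5) (so v(0) = v(5) = 0); weak form: ∫_0^5 u'v' dx = ∫_0^5 (x*(1 - 2*x)) v dx for all v ∈ V.

Multiply both sides by a test function v and integrate from 0 to 5:
  ∫_0^5 −u''(x) v(x) dx = ∫_0^5 f(x) v(x) dx.
Integrate the LHS by parts once:
  ∫_0^5 −u'' v dx = −[u'(x) v(x)]_0^5 + ∫_0^5 u'(x) v'(x) dx.
Thus ∫_0^5 u'(x) v'(x) dx = ∫_0^5 f(x) v(x) dx + [u'(x) v(x)]_0^5.
Choose V so that boundary terms are either known or forced to vanish.
u is Dirichlet: u(0) = u(5) = 0. Let V = H^1_0(0, 5); then v(0) = v(5) = 0, and [u' v]_0^5 = 0.
Weak formulation: find u (satisfying any essential BC) such that ∫_0^5 u'(x) v'(x) dx = ∫_0^5 f v dx for all v ∈ V.
Substituting f(x) = x*(1 - 2*x), the right-hand side is ∫_0^5 (x*(1 - 2*x)) v dx.


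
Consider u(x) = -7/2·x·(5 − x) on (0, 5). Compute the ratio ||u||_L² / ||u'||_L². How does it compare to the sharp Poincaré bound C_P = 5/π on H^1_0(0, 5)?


||u||_L² / ||u'||_L² = sqrt(10)/2 < C_P = 5/π.

u(x) = -7/2·x·(5 − x), so u'(x) = 7*x - 35/2.
u(x) = -7/2·x·(5 − x) vanishes at x = 0 and x = 5, so u ∈ H^1_0(0, 5). Differentiate via the product rule and integrate the resulting polynomials term by term.
  ∫_0^5 u² dx = ∫_0^5 (49*x^4/4 - 245*x^3/2 + 1225*x^2/4) dx. Term by term:
    ∫_0^5 49*x^4/4 dx = 30625/4;  ∫_0^5 -245*x^3/2 dx = -153125/8;  ∫_0^5 1225*x^2/4 dx = 153125/12.
  Sum: 30625/4 − 153125/8 + 153125/12 = 30625/24.
  ∫_0^5 (u')² dx = ∫_0^5 (49*x^2 - 245*x + 1225/4) dx. Term by term:
    ∫_0^5 49*x^2 dx = 6125/3;  ∫_0^5 -245*x dx = -6125/2;  ∫_0^5 1225/4 dx = 6125/4.
  Sum: 6125/3 − 6125/2 + 6125/4 = 6125/12.
∫_0^5 u² dx = 30625/24, so ||u||_L² = 175*sqrt(6)/12.
∫_0^5 (u')² dx = 6125/12, so ||u'||_L² = 35*sqrt(15)/6.
Ratio ||u||_L² / ||u'||_L² = sqrt(10)/2.
Sharp Poincaré constant on H^1_0(0, 5) is C_P = L/π = 5/π, achieved by sin(π/5·x).
A polynomial bump cannot attain the sharp Poincaré constant (only the first sine eigenfunction does), so the ratio is strictly less than C_P, consistent with ||u||_L² ≤ C_P ||u'||_L².


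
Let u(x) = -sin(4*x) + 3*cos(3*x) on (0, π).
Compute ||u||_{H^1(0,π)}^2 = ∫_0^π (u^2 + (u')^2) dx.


||u||_{H^1(0,π)}^2 = -480/7 + 107*π/2

u'(x) = -9*sin(3*x) - 4*cos(4*x).
Expand u² and (u')² and integrate term by term on (0, π), using: for integers n ≥ 1, ∫_0^π sin²(nx) dx = ∫_0^π cos²(nx) dx = π/2; for n ≠ n', ∫_0^π sin(nx)sin(n'x) dx = ∫_0^π cos(nx)cos(n'x) dx = 0; and by product-to-sum, ∫_0^π sin(nx)cos(n'x) dx = ½∫_0^π [sin((n+n')x) + sin((n−n')x)] dx, which is 0 when n+n' is even and 2n/(n²−n'²) when n+n' is odd (it need not vanish on (0, π)).
  u² squared terms: (-1)²·∫sin(4x)² dx = 1·π/2 = π/2;  (3)²·∫cos(3x)² dx = 9·π/2 = 9*π/2.
  u² cross terms: 2·(-1)·(3)·∫sin(4x)·cos(3x) dx = -6·(8/7) = -48/7.
  So ∫_0^π u² dx = π/2 + 9*π/2 − 48/7 = -48/7 + 5*π.
  (u')² squared terms: (-9)²·∫sin(3x)² dx = 81·π/2 = 81*π/2;  (-4)²·∫cos(4x)² dx = 16·π/2 = 8*π.
  (u')² cross terms: 2·(-9)·(-4)·∫sin(3x)·cos(4x) dx = 72·(-6/7) = -432/7.
  So ∫_0^π (u')² dx = 81*π/2 + 8*π − 432/7 = -432/7 + 97*π/2.
||u||_{H^1}^2 = (-48/7 + 5*π) + (-432/7 + 97*π/2) = -480/7 + 107*π/2.


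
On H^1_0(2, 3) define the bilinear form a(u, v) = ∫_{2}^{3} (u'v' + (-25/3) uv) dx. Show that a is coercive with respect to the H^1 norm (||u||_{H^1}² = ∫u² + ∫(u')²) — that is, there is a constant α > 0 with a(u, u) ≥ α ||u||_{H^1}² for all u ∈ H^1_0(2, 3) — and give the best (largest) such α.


α = (-25/3 + π^2)/(1 + π^2)

Coercivity of a(·,·) on H^1_0(2, 3) means a(u, u) ≥ α ||u||_{H^1}² for every u ∈ H^1_0.
The interval has length L = 1, and Poincaré/coercivity depend only on L. Here a(u, u) = ∫(u')² + (-25/3)·∫u².
Here c = -25/3 < 0 with |c| < (π/L)² = π^2, so coercivity still holds. The condition a(u,u) ≥ α||u||_{H^1}² reads (1−α)∫(u')² ≥ (α−c)∫u². Any admissible α is ≤ 1 (rapidly oscillating u have ∫u²/∫(u')² → 0), and α = 1 would force 0 ≥ (1−c)∫u², impossible since c < 1; so 1−α > 0. By the sharp Poincaré inequality on H^1_0 of an interval of length L, ∫(u')² ≥ (π/L)²∫u² with equality for the first sine mode sin(π(x−x₀)/L) (x₀ the left endpoint), so the inequality holds for all u iff (1−α)(π/L)² ≥ α − c, i.e. α ≤ ((π/L)² + c)/((π/L)² + 1) = (1 + c(L/π)²)/(1 + (L/π)²). (Direct route, valid since c ≤ 0: Poincaré gives c∫u² ≥ c(L/π)²∫(u')², so a(u,u) ≥ (1 + c(L/π)²)∫(u')², while ||u||_{H^1}² ≤ (1 + (L/π)²)∫(u')²; dividing yields the same α.) With (π/L)² = π^2 and c = -25/3, the largest admissible constant is α = ((π/L)² + c)/((π/L)² + 1).
Simplifying, α = (-25/3 + π^2)/(1 + π^2).


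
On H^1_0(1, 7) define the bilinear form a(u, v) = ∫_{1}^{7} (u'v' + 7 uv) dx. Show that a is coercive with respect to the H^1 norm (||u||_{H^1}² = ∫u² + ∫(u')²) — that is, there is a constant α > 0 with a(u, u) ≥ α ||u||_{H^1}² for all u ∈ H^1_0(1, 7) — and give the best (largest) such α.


α = 1

Coercivity of a(·,·) on H^1_0(1, 7) means a(u, u) ≥ α ||u||_{H^1}² for every u ∈ H^1_0.
The interval has length L = 6, and Poincaré/coercivity depend only on L. Here a(u, u) = ∫(u')² + (7)·∫u².
Here c = 7 ≥ 1, so a(u,u) = ∫(u')² + c∫u² ≥ ∫(u')² + ∫u² = ||u||_{H^1}², i.e. α = 1 works. No larger α is possible: a(u,u) ≥ α||u||_{H^1}² means (1−α)∫(u')² ≥ (α−c)∫u², and for the modes u_n = sin(nπ(x−x₀)/L) (x₀ the left endpoint) one has ∫u_n²/∫(u_n')² = (L/(nπ))² → 0, so a(u_n,u_n)/||u_n||_{H^1}² → 1. Hence the optimal constant is α = 1.
Therefore α = 1.


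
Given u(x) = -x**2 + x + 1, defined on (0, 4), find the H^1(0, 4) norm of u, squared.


||u||_{H^1}^2 = 664/5

The H^1 norm (squared) on an interval (0, L) is
  ||u||_{H^1}^2 = ∫_0^L u(x)^2 dx + ∫_0^L u'(x)^2 dx.
Compute u'(x) = 1 - 2*x.
Then u(x)^2 = x**4 - 2*x**3 - x**2 + 2*x + 1 and u'(x)^2 = 4*x**2 - 4*x + 1.
Integrate each monomial from 0 to 4 using ∫_0^4 c·x^n dx = c·4^(n+1)/(n+1):
  ∫_0^4 u(x)^2 dx = ∫_0^4 (x^4 - 2*x^3 - x^2 + 2*x + 1) dx. Term by term:
    ∫_0^4 x^4 dx = 1024/5;  ∫_0^4 -2*x^3 dx = -128;  ∫_0^4 -x^2 dx = -64/3;
    ∫_0^4 2*x dx = 16;  ∫_0^4 1 dx = 4.
  Sum: 1024/5 − 128 − 64/3 + 16 + 4 = 1132/15.
  ∫_0^4 u'(x)^2 dx = ∫_0^4 (4*x^2 - 4*x + 1) dx. Term by term:
    ∫_0^4 4*x^2 dx = 256/3;  ∫_0^4 -4*x dx = -32;  ∫_0^4 1 dx = 4.
  Sum: 256/3 − 32 + 4 = 172/3.
Adding: ||u||_{H^1}^2 = 1132/15 + 172/3 = 664/5.
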